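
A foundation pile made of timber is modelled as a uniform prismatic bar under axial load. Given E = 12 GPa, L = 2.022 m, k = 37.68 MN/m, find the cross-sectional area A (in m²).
Model: a uniform prismatic bar under axial load, so k = (A·E) / L.
Solve for A: A = (k·L) / E.
Convert to SI units:
  E = 12 GPa = 1.2 × 10¹⁰ Pa
  k = 37.68 MN/m = 3.768 × 10⁷ N/m
Substitute:
  A = ((3.768 × 10⁷) × 2.022) / (1.2 × 10¹⁰)
  A = 0.006349 m²
Final answer: A = 0.006349 m²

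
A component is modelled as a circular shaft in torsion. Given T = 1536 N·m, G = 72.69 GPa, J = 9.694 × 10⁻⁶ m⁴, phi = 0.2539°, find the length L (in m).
Model: a circular shaft in torsion, so phi = (T·L) / (G·J).
Solve for L: L = (phi·G·J) / T.
Convert to SI units:
  G = 72.69 GPa = 7.269 × 10¹⁰ Pa
  phi = 0.2539° = 0.004431 rad
Substitute:
  L = (0.004431 × (7.269 × 10¹⁰) × (9.694 × 10⁻⁶)) / 1536
  L = 2.033 m
Final answer: L = 2.033 m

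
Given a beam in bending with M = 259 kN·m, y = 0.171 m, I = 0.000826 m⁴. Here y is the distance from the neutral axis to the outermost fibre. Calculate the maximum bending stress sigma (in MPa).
Model: a beam in bending, so sigma = (M·y) / I.
Convert to SI units:
  M = 259 kN·m = 259000 N·m
Substitute:
  sigma = (259000 × 0.171) / 0.000826
  sigma = 5.362 × 10⁷ Pa
Convert: sigma = 5.362 × 10⁷ Pa = 53.62 MPa
Final answer: sigma = 53.62 MPa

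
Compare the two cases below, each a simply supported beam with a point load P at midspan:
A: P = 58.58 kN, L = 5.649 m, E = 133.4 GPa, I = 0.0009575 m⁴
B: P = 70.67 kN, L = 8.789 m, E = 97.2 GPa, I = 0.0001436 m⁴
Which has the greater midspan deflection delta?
Model: a simply supported beam with a point load P at midspan, so delta = (P·L^3) / (48·E·I) (SI units).
  A: delta = (58580 × 5.649^3) / (48 × (1.334 × 10¹¹) × 0.0009575) = 0.001722 m = 1.722 mm
  B: delta = (70670 × 8.789^3) / (48 × (9.72 × 10¹⁰) × 0.0001436) = 0.07161 m = 71.61 mm
71.61 mm > 1.722 mm, so B is larger.
Final answer: B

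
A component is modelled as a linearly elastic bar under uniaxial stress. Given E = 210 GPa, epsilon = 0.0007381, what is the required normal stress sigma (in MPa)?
Model: a linearly elastic bar under uniaxial stress, so epsilon = sigma / E.
Solve for sigma: sigma = epsilon·E.
Convert to SI units:
  E = 210 GPa = 2.1 × 10¹¹ Pa
Substitute:
  sigma = 0.0007381 × (2.1 × 10¹¹)
  sigma = 1.55 × 10⁸ Pa
Convert: sigma = 1.55 × 10⁸ Pa = 155 MPa
Final answer: sigma = 155 MPa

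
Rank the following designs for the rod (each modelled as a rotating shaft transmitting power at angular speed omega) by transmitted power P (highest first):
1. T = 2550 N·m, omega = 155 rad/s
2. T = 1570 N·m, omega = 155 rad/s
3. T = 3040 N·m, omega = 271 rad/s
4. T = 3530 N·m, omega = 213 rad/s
Model: a rotating shaft transmitting power at angular speed omega, so P = T·omega (SI units).
  Case 1: P = 2550 × 155 = 395200 W = 395.2 kW
  Case 2: P = 1570 × 155 = 243400 W = 243.4 kW
  Case 3: P = 3040 × 271 = 823800 W = 823.8 kW
  Case 4: P = 3530 × 213 = 751900 W = 751.9 kW
Ordering: 823.8 kW (case 3) > 751.9 kW (case 4) > 395.2 kW (case 1) > 243.4 kW (case 2)
Final answer: 3, 4, 1, 2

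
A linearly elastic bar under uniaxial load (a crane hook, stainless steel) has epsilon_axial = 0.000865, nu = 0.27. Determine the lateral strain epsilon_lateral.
Model: a linearly elastic bar under uniaxial load, so epsilon_lateral = -nu·epsilon_axial.
Substitute:
  epsilon_lateral = -(0.27 × 0.000865)
  epsilon_lateral = -0.0002336
Final answer: epsilon_lateral = -0.0002336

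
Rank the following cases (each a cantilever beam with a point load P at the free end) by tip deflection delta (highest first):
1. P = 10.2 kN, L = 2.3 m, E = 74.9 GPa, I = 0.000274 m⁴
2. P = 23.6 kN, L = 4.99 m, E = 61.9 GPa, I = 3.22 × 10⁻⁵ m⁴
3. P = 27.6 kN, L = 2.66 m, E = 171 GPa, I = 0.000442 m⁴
Model: a cantilever beam with a point load P at the free end, so delta = (P·L^3) / (3·E·I) (SI units).
  Case 1: delta = (10200 × 2.3^3) / (3 × (7.49 × 10¹⁰) × 0.000274) = 0.002016 m = 2.016 mm
  Case 2: delta = (23600 × 4.99^3) / (3 × (6.19 × 10¹⁰) × (3.22 × 10⁻⁵)) = 0.4904 m = 490.4 mm
  Case 3: delta = (27600 × 2.66^3) / (3 × (1.71 × 10¹¹) × 0.000442) = 0.002291 m = 2.291 mm
Ordering: 490.4 mm (case 2) > 2.291 mm (case 3) > 2.016 mm (case 1)
Final answer: 2, 3, 1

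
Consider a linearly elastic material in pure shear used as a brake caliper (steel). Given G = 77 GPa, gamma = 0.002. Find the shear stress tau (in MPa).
Model: a linearly elastic material in pure shear, so tau = G·gamma.
Convert to SI units:
  G = 77 GPa = 7.7 × 10¹⁰ Pa
Substitute:
  tau = (7.7 × 10¹⁰) × 0.002
  tau = 1.54 × 10⁸ Pa
Convert: tau = 1.54 × 10⁸ Pa = 154 MPa
Final answer: tau = 154 MPa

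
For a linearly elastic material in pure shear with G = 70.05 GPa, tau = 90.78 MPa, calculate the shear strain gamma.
Model: a linearly elastic material in pure shear, so tau = G·gamma.
Solve for gamma: gamma = tau / G.
Convert to SI units:
  G = 70.05 GPa = 7.005 × 10¹⁰ Pa
  tau = 90.78 MPa = 9.078 × 10⁷ Pa
Substitute:
  gamma = (9.078 × 10⁷) / (7.005 × 10¹⁰)
  gamma = 0.001296
Final answer: gamma = 0.001296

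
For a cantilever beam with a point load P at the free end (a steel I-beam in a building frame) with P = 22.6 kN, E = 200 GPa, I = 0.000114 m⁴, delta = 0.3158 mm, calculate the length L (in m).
Model: a cantilever beam with a point load P at the free end, so delta = (P·L^3) / (3·E·I).
Solve for L: L = ((3·delta·E·I) / P)^(1/3).
Convert to SI units:
  P = 22.6 kN = 22600 N
  E = 200 GPa = 2 × 10¹¹ Pa
  delta = 0.3158 mm = 0.0003158 m
Substitute:
  L = ((3 × 0.0003158 × (2 × 10¹¹) × 0.000114) / 22600)^(1/3)
  L = 0.985 m
Final answer: L = 0.985 m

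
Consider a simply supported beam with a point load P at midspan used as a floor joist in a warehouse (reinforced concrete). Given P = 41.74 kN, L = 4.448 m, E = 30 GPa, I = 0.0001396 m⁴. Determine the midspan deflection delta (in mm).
Model: a simply supported beam with a point load P at midspan, so delta = (P·L^3) / (48·E·I).
Convert to SI units:
  P = 41.74 kN = 41740 N
  E = 30 GPa = 3 × 10¹⁰ Pa
Substitute:
  delta = (41740 × 4.448^3) / (48 × (3 × 10¹⁰) × 0.0001396)
  delta = 0.01827 m
Convert: delta = 0.01827 m = 18.27 mm
Final answer: delta = 18.27 mm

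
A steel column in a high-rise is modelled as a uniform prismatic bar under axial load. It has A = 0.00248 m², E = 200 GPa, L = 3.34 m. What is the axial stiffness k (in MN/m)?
Model: a uniform prismatic bar under axial load, so k = (A·E) / L.
Convert to SI units:
  E = 200 GPa = 2 × 10¹¹ Pa
Substitute:
  k = (0.00248 × (2 × 10¹¹)) / 3.34
  k = 1.485 × 10⁸ N/m
Convert: k = 1.485 × 10⁸ N/m = 148.5 MN/m
Final answer: k = 148.5 MN/m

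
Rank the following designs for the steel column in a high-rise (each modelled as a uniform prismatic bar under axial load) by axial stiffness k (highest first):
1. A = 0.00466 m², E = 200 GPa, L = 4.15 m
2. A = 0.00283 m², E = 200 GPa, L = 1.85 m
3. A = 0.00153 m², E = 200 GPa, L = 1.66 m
Model: a uniform prismatic bar under axial load, so k = (A·E) / L (SI units).
  Case 1: k = (0.00466 × (2 × 10¹¹)) / 4.15 = 2.246 × 10⁸ N/m = 224.6 MN/m
  Case 2: k = (0.00283 × (2 × 10¹¹)) / 1.85 = 3.059 × 10⁸ N/m = 305.9 MN/m
  Case 3: k = (0.00153 × (2 × 10¹¹)) / 1.66 = 1.843 × 10⁸ N/m = 184.3 MN/m
Ordering: 305.9 MN/m (case 2) > 224.6 MN/m (case 1) > 184.3 MN/m (case 3)
Final answer: 2, 1, 3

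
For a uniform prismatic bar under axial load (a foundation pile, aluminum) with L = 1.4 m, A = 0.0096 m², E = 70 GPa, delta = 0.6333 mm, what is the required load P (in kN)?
Model: a uniform prismatic bar under axial load, so delta = (P·L) / (A·E).
Solve for P: P = (delta·A·E) / L.
Convert to SI units:
  E = 70 GPa = 7 × 10¹⁰ Pa
  delta = 0.6333 mm = 0.0006333 m
Substitute:
  P = (0.0006333 × 0.0096 × (7 × 10¹⁰)) / 1.4
  P = 304000 N
Convert: P = 304000 N = 304 kN
Final answer: P = 304 kN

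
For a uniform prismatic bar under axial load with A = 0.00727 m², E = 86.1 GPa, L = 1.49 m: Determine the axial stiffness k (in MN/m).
Model: a uniform prismatic bar under axial load, so k = (A·E) / L.
Convert to SI units:
  E = 86.1 GPa = 8.61 × 10¹⁰ Pa
Substitute:
  k = (0.00727 × (8.61 × 10¹⁰)) / 1.49
  k = 4.201 × 10⁸ N/m
Convert: k = 4.201 × 10⁸ N/m = 420.1 MN/m
Final answer: k = 420.1 MN/m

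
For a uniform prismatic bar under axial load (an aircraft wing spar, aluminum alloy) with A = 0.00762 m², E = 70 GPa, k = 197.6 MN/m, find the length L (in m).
Model: a uniform prismatic bar under axial load, so k = (A·E) / L.
Solve for L: L = (A·E) / k.
Convert to SI units:
  E = 70 GPa = 7 × 10¹⁰ Pa
  k = 197.6 MN/m = 1.976 × 10⁸ N/m
Substitute:
  L = (0.00762 × (7 × 10¹⁰)) / (1.976 × 10⁸)
  L = 2.699 m
Final answer: L = 2.699 m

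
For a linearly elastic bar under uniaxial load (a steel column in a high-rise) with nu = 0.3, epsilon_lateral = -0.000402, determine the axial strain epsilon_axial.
Model: a linearly elastic bar under uniaxial load, so epsilon_lateral = -nu·epsilon_axial.
Solve for epsilon_axial: epsilon_axial = -epsilon_lateral / nu.
Substitute:
  epsilon_axial = -(-0.000402) / 0.3
  epsilon_axial = 0.00134
Final answer: epsilon_axial = 0.00134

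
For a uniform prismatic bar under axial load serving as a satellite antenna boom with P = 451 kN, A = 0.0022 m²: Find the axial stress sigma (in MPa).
Model: a uniform prismatic bar under axial load, so sigma = P / A.
Convert to SI units:
  P = 451 kN = 451000 N
Substitute:
  sigma = 451000 / 0.0022
  sigma = 2.05 × 10⁸ Pa
Convert: sigma = 2.05 × 10⁸ Pa = 205 MPa
Final answer: sigma = 205 MPa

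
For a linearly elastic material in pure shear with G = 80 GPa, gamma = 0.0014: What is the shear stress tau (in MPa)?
Model: a linearly elastic material in pure shear, so tau = G·gamma.
Convert to SI units:
  G = 80 GPa = 8 × 10¹⁰ Pa
Substitute:
  tau = (8 × 10¹⁰) × 0.0014
  tau = 1.12 × 10⁸ Pa
Convert: tau = 1.12 × 10⁸ Pa = 112 MPa
Final answer: tau = 112 MPa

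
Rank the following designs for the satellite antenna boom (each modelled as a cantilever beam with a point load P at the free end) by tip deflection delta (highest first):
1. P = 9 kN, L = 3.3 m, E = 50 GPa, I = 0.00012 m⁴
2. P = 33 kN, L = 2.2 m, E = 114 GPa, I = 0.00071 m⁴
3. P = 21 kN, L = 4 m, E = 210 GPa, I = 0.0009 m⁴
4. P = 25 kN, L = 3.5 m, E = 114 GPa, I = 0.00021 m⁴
Model: a cantilever beam with a point load P at the free end, so delta = (P·L^3) / (3·E·I) (SI units).
  Case 1: delta = (9000 × 3.3^3) / (3 × (5 × 10¹⁰) × 0.00012) = 0.01797 m = 17.97 mm
  Case 2: delta = (33000 × 2.2^3) / (3 × (1.14 × 10¹¹) × 0.00071) = 0.001447 m = 1.447 mm
  Case 3: delta = (21000 × 4^3) / (3 × (2.1 × 10¹¹) × 0.0009) = 0.00237 m = 2.37 mm
  Case 4: delta = (25000 × 3.5^3) / (3 × (1.14 × 10¹¹) × 0.00021) = 0.01492 m = 14.92 mm
Ordering: 17.97 mm (case 1) > 14.92 mm (case 4) > 2.37 mm (case 3) > 1.447 mm (case 2)
Final answer: 1, 4, 3, 2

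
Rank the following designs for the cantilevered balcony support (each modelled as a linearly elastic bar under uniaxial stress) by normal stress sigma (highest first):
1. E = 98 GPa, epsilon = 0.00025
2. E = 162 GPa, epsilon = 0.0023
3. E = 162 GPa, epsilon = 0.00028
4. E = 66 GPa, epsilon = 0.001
Model: a linearly elastic bar under uniaxial stress, so sigma = E·epsilon (SI units).
  Case 1: sigma = (9.8 × 10¹⁰) × 0.00025 = 2.45 × 10⁷ Pa = 24.5 MPa
  Case 2: sigma = (1.62 × 10¹¹) × 0.0023 = 3.726 × 10⁸ Pa = 372.6 MPa
  Case 3: sigma = (1.62 × 10¹¹) × 0.00028 = 4.536 × 10⁷ Pa = 45.36 MPa
  Case 4: sigma = (6.6 × 10¹⁰) × 0.001 = 6.6 × 10⁷ Pa = 66 MPa
Ordering: 372.6 MPa (case 2) > 66 MPa (case 4) > 45.36 MPa (case 3) > 24.5 MPa (case 1)
Final answer: 2, 4, 3, 1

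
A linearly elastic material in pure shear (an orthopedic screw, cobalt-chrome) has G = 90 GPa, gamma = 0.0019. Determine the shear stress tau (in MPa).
Model: a linearly elastic material in pure shear, so tau = G·gamma.
Convert to SI units:
  G = 90 GPa = 9 × 10¹⁰ Pa
Substitute:
  tau = (9 × 10¹⁰) × 0.0019
  tau = 1.71 × 10⁸ Pa
Convert: tau = 1.71 × 10⁸ Pa = 171 MPa
Final answer: tau = 171 MPa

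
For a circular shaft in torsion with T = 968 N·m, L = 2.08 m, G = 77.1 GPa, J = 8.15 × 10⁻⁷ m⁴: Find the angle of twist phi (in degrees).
Model: a circular shaft in torsion, so phi = (T·L) / (G·J).
Convert to SI units:
  G = 77.1 GPa = 7.71 × 10¹⁰ Pa
Substitute:
  phi = (968 × 2.08) / ((7.71 × 10¹⁰) × (8.15 × 10⁻⁷))
  phi = 0.03204 rad
Convert to degrees: phi = 0.03204 × 180/π = 1.836°
Final answer: phi = 1.836°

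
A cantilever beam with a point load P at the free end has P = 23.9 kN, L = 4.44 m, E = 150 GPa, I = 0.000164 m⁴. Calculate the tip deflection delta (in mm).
Model: a cantilever beam with a point load P at the free end, so delta = (P·L^3) / (3·E·I).
Convert to SI units:
  P = 23.9 kN = 23900 N
  E = 150 GPa = 1.5 × 10¹¹ Pa
Substitute:
  delta = (23900 × 4.44^3) / (3 × (1.5 × 10¹¹) × 0.000164)
  delta = 0.02835 m
Convert: delta = 0.02835 m = 28.35 mm
Final answer: delta = 28.35 mm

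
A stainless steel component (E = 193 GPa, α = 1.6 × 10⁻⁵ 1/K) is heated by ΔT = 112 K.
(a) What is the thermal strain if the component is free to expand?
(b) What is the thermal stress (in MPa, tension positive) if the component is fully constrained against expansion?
(a) Free thermal strain ε_th = α·ΔT = (1.6 × 10⁻⁵) × 112 = 0.001792
(b) Fully constrained, the expansion is suppressed, so σ = -E·α·ΔT. Convert E = 193 GPa = 1.93 × 10¹¹ Pa.
  σ = -(1.93 × 10¹¹) × (1.6 × 10⁻⁵) × 112 = -3.459 × 10⁸ Pa = -345.9 MPa (compressive)
Final answer: (a) ε_th = 0.001792, (b) σ = -345.9 MPa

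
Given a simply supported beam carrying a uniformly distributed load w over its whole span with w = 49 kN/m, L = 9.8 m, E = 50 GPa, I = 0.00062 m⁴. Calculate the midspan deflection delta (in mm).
Model: a simply supported beam carrying a uniformly distributed load w over its whole span, so delta = (5·w·L^4) / (384·E·I).
Convert to SI units:
  w = 49 kN/m = 49000 N/m
  E = 50 GPa = 5 × 10¹⁰ Pa
Substitute:
  delta = (5 × 49000 × 9.8^4) / (384 × (5 × 10¹⁰) × 0.00062)
  delta = 0.1898 m
Convert: delta = 0.1898 m = 189.8 mm
Final answer: delta = 189.8 mm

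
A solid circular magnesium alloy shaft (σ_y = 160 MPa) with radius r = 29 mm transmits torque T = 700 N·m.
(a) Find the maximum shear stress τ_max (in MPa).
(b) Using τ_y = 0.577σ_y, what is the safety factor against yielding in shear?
(a) For a solid circular shaft, τ_max = T·r/J with J = π·r^4/2, i.e. τ_max = 2·T / (π·r^3). Convert r = 29 mm = 0.029 m.
  τ_max = (2 × 700) / (π × 0.029^3) = 1.827 × 10⁷ Pa = 18.27 MPa
(b) τ_y = 0.577 × 160 = 92.32 MPa
  SF = τ_y/τ_max = 92.32 / 18.27 = 5.053
Final answer: (a) τ_max = 18.27 MPa, (b) SF = 5.053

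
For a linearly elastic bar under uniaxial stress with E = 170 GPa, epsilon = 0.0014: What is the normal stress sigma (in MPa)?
Model: a linearly elastic bar under uniaxial stress, so sigma = E·epsilon.
Convert to SI units:
  E = 170 GPa = 1.7 × 10¹¹ Pa
Substitute:
  sigma = (1.7 × 10¹¹) × 0.0014
  sigma = 2.38 × 10⁸ Pa
Convert: sigma = 2.38 × 10⁸ Pa = 238 MPa
Final answer: sigma = 238 MPa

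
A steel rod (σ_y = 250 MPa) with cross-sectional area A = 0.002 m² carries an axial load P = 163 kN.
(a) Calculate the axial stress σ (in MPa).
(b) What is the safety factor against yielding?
(a) Axial stress σ = P/A. Convert P = 163 kN = 163000 N.
  σ = 163000 / 0.002 = 8.15 × 10⁷ Pa = 81.5 MPa
(b) Safety factor SF = σ_y/σ = 250 / 81.5 = 3.067
Final answer: (a) σ = 81.5 MPa, (b) SF = 3.067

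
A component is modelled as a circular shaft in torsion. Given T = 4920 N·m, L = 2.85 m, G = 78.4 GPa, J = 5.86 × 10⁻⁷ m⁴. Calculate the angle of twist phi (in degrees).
Model: a circular shaft in torsion, so phi = (T·L) / (G·J).
Convert to SI units:
  G = 78.4 GPa = 7.84 × 10¹⁰ Pa
Substitute:
  phi = (4920 × 2.85) / ((7.84 × 10¹⁰) × (5.86 × 10⁻⁷))
  phi = 0.3052 rad
Convert to degrees: phi = 0.3052 × 180/π = 17.49°
Final answer: phi = 17.49°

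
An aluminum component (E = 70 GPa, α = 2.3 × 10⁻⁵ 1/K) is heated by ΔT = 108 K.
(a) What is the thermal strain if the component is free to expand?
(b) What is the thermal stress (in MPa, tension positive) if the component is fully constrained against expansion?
(a) Free thermal strain ε_th = α·ΔT = (2.3 × 10⁻⁵) × 108 = 0.002484
(b) Fully constrained, the expansion is suppressed, so σ = -E·α·ΔT. Convert E = 70 GPa = 7 × 10¹⁰ Pa.
  σ = -(7 × 10¹⁰) × (2.3 × 10⁻⁵) × 108 = -1.739 × 10⁸ Pa = -173.9 MPa (compressive)
Final answer: (a) ε_th = 0.002484, (b) σ = -173.9 MPa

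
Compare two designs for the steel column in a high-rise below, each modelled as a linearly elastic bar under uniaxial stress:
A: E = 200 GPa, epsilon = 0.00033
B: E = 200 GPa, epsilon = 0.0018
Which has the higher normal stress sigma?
Model: a linearly elastic bar under uniaxial stress, so sigma = E·epsilon (SI units).
  A: sigma = (2 × 10¹¹) × 0.00033 = 6.6 × 10⁷ Pa = 66 MPa
  B: sigma = (2 × 10¹¹) × 0.0018 = 3.6 × 10⁸ Pa = 360 MPa
360 MPa > 66 MPa, so B is larger.
Final answer: B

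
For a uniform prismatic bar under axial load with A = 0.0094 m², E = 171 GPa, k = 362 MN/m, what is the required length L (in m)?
Model: a uniform prismatic bar under axial load, so k = (A·E) / L.
Solve for L: L = (A·E) / k.
Convert to SI units:
  E = 171 GPa = 1.71 × 10¹¹ Pa
  k = 362 MN/m = 3.62 × 10⁸ N/m
Substitute:
  L = (0.0094 × (1.71 × 10¹¹)) / (3.62 × 10⁸)
  L = 4.44 m
Final answer: L = 4.44 m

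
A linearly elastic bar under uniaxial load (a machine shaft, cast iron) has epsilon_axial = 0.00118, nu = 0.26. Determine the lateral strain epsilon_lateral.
Model: a linearly elastic bar under uniaxial load, so epsilon_lateral = -nu·epsilon_axial.
Substitute:
  epsilon_lateral = -(0.26 × 0.00118)
  epsilon_lateral = -0.0003068
Final answer: epsilon_lateral = -0.0003068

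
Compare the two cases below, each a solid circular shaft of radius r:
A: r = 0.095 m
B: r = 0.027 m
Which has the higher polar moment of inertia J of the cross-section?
Model: a solid circular shaft of radius r, so J = (π·r^4) / 2 (SI units).
  A: J = (π × 0.095^4) / 2 = 0.0001279 m⁴
  B: J = (π × 0.027^4) / 2 = 8.348 × 10⁻⁷ m⁴
0.0001279 m⁴ > 8.348 × 10⁻⁷ m⁴, so A is larger.
Final answer: A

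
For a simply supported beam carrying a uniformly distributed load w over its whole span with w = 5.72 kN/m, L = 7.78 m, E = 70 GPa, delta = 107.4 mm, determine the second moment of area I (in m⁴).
Model: a simply supported beam carrying a uniformly distributed load w over its whole span, so delta = (5·w·L^4) / (384·E·I).
Solve for I: I = (5·w·L^4) / (384·delta·E).
Convert to SI units:
  w = 5.72 kN/m = 5720 N/m
  E = 70 GPa = 7 × 10¹⁰ Pa
  delta = 107.4 mm = 0.1074 m
Substitute:
  I = (5 × 5720 × 7.78^4) / (384 × 0.1074 × (7 × 10¹⁰))
  I = 3.63 × 10⁻⁵ m⁴
Final answer: I = 3.63 × 10⁻⁵ m⁴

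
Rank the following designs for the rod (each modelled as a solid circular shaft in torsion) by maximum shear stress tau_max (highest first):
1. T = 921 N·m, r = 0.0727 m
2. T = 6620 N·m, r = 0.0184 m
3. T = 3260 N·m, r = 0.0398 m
Model: a solid circular shaft in torsion, so tau_max = (2·T) / (π·r^3) (SI units).
  Case 1: tau_max = (2 × 921) / (π × 0.0727^3) = 1.526 × 10⁶ Pa = 1.526 MPa
  Case 2: tau_max = (2 × 6620) / (π × 0.0184^3) = 6.765 × 10⁸ Pa = 676.5 MPa
  Case 3: tau_max = (2 × 3260) / (π × 0.0398^3) = 3.292 × 10⁷ Pa = 32.92 MPa
Ordering: 676.5 MPa (case 2) > 32.92 MPa (case 3) > 1.526 MPa (case 1)
Final answer: 2, 3, 1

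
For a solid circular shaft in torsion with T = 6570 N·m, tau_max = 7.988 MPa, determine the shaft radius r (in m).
Model: a solid circular shaft in torsion, so tau_max = (2·T) / (π·r^3).
Solve for r: r = ((2·T) / (π·tau_max))^(1/3).
Convert to SI units:
  tau_max = 7.988 MPa = 7.988 × 10⁶ Pa
Substitute:
  r = ((2 × 6570) / (π × (7.988 × 10⁶)))^(1/3)
  r = 0.0806 m
Final answer: r = 0.0806 m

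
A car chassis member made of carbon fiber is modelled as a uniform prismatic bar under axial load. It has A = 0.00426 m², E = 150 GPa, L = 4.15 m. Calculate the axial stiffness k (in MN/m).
Model: a uniform prismatic bar under axial load, so k = (A·E) / L.
Convert to SI units:
  E = 150 GPa = 1.5 × 10¹¹ Pa
Substitute:
  k = (0.00426 × (1.5 × 10¹¹)) / 4.15
  k = 1.54 × 10⁸ N/m
Convert: k = 1.54 × 10⁸ N/m = 154 MN/m
Final answer: k = 154 MN/m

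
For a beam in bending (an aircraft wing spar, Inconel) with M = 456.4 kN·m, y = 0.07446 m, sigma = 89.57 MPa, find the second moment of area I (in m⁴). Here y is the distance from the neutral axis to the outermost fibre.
Model: a beam in bending, so sigma = (M·y) / I.
Solve for I: I = (M·y) / sigma.
Convert to SI units:
  M = 456.4 kN·m = 456400 N·m
  sigma = 89.57 MPa = 8.957 × 10⁷ Pa
Substitute:
  I = (456400 × 0.07446) / (8.957 × 10⁷)
  I = 0.0003794 m⁴
Final answer: I = 0.0003794 m⁴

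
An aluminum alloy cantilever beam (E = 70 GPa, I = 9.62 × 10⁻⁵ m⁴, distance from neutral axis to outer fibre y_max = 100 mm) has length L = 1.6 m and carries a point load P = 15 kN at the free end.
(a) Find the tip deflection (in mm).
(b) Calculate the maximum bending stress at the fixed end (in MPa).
(a) Tip deflection of a cantilever with an end point load: δ = P·L^3 / (3·E·I). Convert P = 15 kN = 15000 N, E = 70 GPa = 7 × 10¹⁰ Pa.
  δ = (15000 × 1.6^3) / (3 × (7 × 10¹⁰) × (9.62 × 10⁻⁵)) = 0.003041 m = 3.041 mm
(b) Maximum bending moment at the fixed end: M = P·L = 15000 × 1.6 = 24000 N·m. Convert y_max = 100 mm = 0.1 m.
  σ = M·y_max / I = (24000 × 0.1) / (9.62 × 10⁻⁵) = 2.495 × 10⁷ Pa = 24.95 MPa
Final answer: (a) δ = 3.041 mm, (b) σ = 24.95 MPa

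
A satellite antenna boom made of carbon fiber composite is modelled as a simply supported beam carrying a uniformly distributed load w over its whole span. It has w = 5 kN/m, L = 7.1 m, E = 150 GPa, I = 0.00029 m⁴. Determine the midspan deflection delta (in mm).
Model: a simply supported beam carrying a uniformly distributed load w over its whole span, so delta = (5·w·L^4) / (384·E·I).
Convert to SI units:
  w = 5 kN/m = 5000 N/m
  E = 150 GPa = 1.5 × 10¹¹ Pa
Substitute:
  delta = (5 × 5000 × 7.1^4) / (384 × (1.5 × 10¹¹) × 0.00029)
  delta = 0.003803 m
Convert: delta = 0.003803 m = 3.803 mm
Final answer: delta = 3.803 mm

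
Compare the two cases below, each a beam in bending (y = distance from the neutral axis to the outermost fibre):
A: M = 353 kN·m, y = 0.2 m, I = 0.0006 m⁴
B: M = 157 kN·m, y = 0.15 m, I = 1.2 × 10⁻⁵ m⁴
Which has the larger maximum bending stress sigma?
Model: a beam in bending (y = distance from the neutral axis to the outermost fibre), so sigma = (M·y) / I (SI units).
  A: sigma = (353000 × 0.2) / 0.0006 = 1.177 × 10⁸ Pa = 117.7 MPa
  B: sigma = (157000 × 0.15) / (1.2 × 10⁻⁵) = 1.962 × 10⁹ Pa = 1962 MPa
1962 MPa > 117.7 MPa, so B is larger.
Final answer: B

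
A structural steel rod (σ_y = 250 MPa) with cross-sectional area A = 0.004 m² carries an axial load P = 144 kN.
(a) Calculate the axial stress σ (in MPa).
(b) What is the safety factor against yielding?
(a) Axial stress σ = P/A. Convert P = 144 kN = 144000 N.
  σ = 144000 / 0.004 = 3.6 × 10⁷ Pa = 36 MPa
(b) Safety factor SF = σ_y/σ = 250 / 36 = 6.944
Final answer: (a) σ = 36 MPa, (b) SF = 6.944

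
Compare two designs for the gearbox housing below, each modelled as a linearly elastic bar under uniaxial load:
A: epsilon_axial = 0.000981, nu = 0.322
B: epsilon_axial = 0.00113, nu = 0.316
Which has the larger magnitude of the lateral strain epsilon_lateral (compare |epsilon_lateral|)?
Model: a linearly elastic bar under uniaxial load, so epsilon_lateral = -nu·epsilon_axial (SI units).
  A: epsilon_lateral = -(0.322 × 0.000981) = -0.0003159
  B: epsilon_lateral = -(0.316 × 0.00113) = -0.0003571
|epsilon_lateral|: A = 0.0003159, B = 0.0003571, so B is larger in magnitude.
Final answer: B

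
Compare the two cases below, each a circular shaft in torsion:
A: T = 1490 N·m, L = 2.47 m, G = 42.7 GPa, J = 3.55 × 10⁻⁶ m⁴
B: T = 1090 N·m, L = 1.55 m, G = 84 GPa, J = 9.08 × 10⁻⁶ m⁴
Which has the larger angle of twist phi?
Model: a circular shaft in torsion, so phi = (T·L) / (G·J) (SI units).
  A: phi = (1490 × 2.47) / ((4.27 × 10¹⁰) × (3.55 × 10⁻⁶)) = 0.02428 rad = 1.391°
  B: phi = (1090 × 1.55) / ((8.4 × 10¹⁰) × (9.08 × 10⁻⁶)) = 0.002215 rad = 0.1269°
1.391° > 0.1269°, so A is larger.
Final answer: A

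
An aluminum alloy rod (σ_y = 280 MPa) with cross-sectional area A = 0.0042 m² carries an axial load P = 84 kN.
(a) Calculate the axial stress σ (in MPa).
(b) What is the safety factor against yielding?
(a) Axial stress σ = P/A. Convert P = 84 kN = 84000 N.
  σ = 84000 / 0.0042 = 2 × 10⁷ Pa = 20 MPa
(b) Safety factor SF = σ_y/σ = 280 / 20 = 14
Final answer: (a) σ = 20 MPa, (b) SF = 14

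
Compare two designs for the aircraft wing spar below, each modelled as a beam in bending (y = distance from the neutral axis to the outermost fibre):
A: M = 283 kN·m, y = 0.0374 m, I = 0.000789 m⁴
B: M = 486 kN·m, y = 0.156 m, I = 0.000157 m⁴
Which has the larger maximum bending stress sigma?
Model: a beam in bending (y = distance from the neutral axis to the outermost fibre), so sigma = (M·y) / I (SI units).
  A: sigma = (283000 × 0.0374) / 0.000789 = 1.341 × 10⁷ Pa = 13.41 MPa
  B: sigma = (486000 × 0.156) / 0.000157 = 4.829 × 10⁸ Pa = 482.9 MPa
482.9 MPa > 13.41 MPa, so B is larger.
Final answer: B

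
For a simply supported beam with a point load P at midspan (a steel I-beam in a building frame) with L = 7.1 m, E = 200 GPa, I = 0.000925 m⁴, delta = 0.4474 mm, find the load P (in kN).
Model: a simply supported beam with a point load P at midspan, so delta = (P·L^3) / (48·E·I).
Solve for P: P = (48·delta·E·I) / L^3.
Convert to SI units:
  E = 200 GPa = 2 × 10¹¹ Pa
  delta = 0.4474 mm = 0.0004474 m
Substitute:
  P = (48 × 0.0004474 × (2 × 10¹¹) × 0.000925) / 7.1^3
  P = 11100 N
Convert: P = 11100 N = 11.1 kN
Final answer: P = 11.1 kN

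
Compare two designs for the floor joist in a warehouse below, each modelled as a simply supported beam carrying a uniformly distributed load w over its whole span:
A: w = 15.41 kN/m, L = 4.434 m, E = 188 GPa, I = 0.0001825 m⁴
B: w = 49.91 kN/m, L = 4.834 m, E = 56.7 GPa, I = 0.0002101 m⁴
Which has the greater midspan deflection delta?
Model: a simply supported beam carrying a uniformly distributed load w over its whole span, so delta = (5·w·L^4) / (384·E·I) (SI units).
  A: delta = (5 × 15410 × 4.434^4) / (384 × (1.88 × 10¹¹) × 0.0001825) = 0.00226 m = 2.26 mm
  B: delta = (5 × 49910 × 4.834^4) / (384 × (5.67 × 10¹⁰) × 0.0002101) = 0.02979 m = 29.79 mm
29.79 mm > 2.26 mm, so B is larger.
Final answer: B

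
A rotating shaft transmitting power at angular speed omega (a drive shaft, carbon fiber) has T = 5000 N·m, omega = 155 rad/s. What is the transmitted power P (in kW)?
Model: a rotating shaft transmitting power at angular speed omega, so P = T·omega.
Substitute:
  P = 5000 × 155
  P = 775000 W
Convert: P = 775000 W = 775 kW
Final answer: P = 775 kW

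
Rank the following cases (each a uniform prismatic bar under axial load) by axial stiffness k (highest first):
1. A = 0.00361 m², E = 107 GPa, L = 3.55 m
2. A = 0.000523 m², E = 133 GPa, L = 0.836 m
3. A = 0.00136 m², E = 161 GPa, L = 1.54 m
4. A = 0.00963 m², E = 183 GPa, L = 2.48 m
Model: a uniform prismatic bar under axial load, so k = (A·E) / L (SI units).
  Case 1: k = (0.00361 × (1.07 × 10¹¹)) / 3.55 = 1.088 × 10⁸ N/m = 108.8 MN/m
  Case 2: k = (0.000523 × (1.33 × 10¹¹)) / 0.836 = 8.32 × 10⁷ N/m = 83.2 MN/m
  Case 3: k = (0.00136 × (1.61 × 10¹¹)) / 1.54 = 1.422 × 10⁸ N/m = 142.2 MN/m
  Case 4: k = (0.00963 × (1.83 × 10¹¹)) / 2.48 = 7.106 × 10⁸ N/m = 710.6 MN/m
Ordering: 710.6 MN/m (case 4) > 142.2 MN/m (case 3) > 108.8 MN/m (case 1) > 83.2 MN/m (case 2)
Final answer: 4, 3, 1, 2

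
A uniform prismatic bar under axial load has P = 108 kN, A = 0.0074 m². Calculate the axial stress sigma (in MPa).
Model: a uniform prismatic bar under axial load, so sigma = P / A.
Convert to SI units:
  P = 108 kN = 108000 N
Substitute:
  sigma = 108000 / 0.0074
  sigma = 1.459 × 10⁷ Pa
Convert: sigma = 1.459 × 10⁷ Pa = 14.59 MPa
Final answer: sigma = 14.59 MPa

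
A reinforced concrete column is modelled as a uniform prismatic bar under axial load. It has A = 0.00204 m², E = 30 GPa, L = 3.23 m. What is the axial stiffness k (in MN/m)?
Model: a uniform prismatic bar under axial load, so k = (A·E) / L.
Convert to SI units:
  E = 30 GPa = 3 × 10¹⁰ Pa
Substitute:
  k = (0.00204 × (3 × 10¹⁰)) / 3.23
  k = 1.895 × 10⁷ N/m
Convert: k = 1.895 × 10⁷ N/m = 18.95 MN/m
Final answer: k = 18.95 MN/m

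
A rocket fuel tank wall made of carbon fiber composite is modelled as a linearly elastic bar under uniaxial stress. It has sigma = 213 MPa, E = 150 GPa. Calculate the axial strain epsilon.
Model: a linearly elastic bar under uniaxial stress, so epsilon = sigma / E.
Convert to SI units:
  sigma = 213 MPa = 2.13 × 10⁸ Pa
  E = 150 GPa = 1.5 × 10¹¹ Pa
Substitute:
  epsilon = (2.13 × 10⁸) / (1.5 × 10¹¹)
  epsilon = 0.00142
Final answer: epsilon = 0.00142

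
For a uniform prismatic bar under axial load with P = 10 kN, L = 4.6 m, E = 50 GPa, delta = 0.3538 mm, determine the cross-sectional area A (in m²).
Model: a uniform prismatic bar under axial load, so delta = (P·L) / (A·E).
Solve for A: A = (P·L) / (delta·E).
Convert to SI units:
  P = 10 kN = 10000 N
  E = 50 GPa = 5 × 10¹⁰ Pa
  delta = 0.3538 mm = 0.0003538 m
Substitute:
  A = (10000 × 4.6) / (0.0003538 × (5 × 10¹⁰))
  A = 0.0026 m²
Final answer: A = 0.0026 m²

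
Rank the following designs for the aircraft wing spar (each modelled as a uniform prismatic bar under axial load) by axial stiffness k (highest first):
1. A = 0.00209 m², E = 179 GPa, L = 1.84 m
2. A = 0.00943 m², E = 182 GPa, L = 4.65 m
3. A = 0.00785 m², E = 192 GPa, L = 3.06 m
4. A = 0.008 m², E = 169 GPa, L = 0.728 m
Model: a uniform prismatic bar under axial load, so k = (A·E) / L (SI units).
  Case 1: k = (0.00209 × (1.79 × 10¹¹)) / 1.84 = 2.033 × 10⁸ N/m = 203.3 MN/m
  Case 2: k = (0.00943 × (1.82 × 10¹¹)) / 4.65 = 3.691 × 10⁸ N/m = 369.1 MN/m
  Case 3: k = (0.00785 × (1.92 × 10¹¹)) / 3.06 = 4.925 × 10⁸ N/m = 492.5 MN/m
  Case 4: k = (0.008 × (1.69 × 10¹¹)) / 0.728 = 1.857 × 10⁹ N/m = 1857 MN/m
Ordering: 1857 MN/m (case 4) > 492.5 MN/m (case 3) > 369.1 MN/m (case 2) > 203.3 MN/m (case 1)
Final answer: 4, 3, 2, 1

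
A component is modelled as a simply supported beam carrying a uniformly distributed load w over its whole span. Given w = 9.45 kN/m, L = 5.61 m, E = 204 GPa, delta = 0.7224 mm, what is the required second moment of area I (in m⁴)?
Model: a simply supported beam carrying a uniformly distributed load w over its whole span, so delta = (5·w·L^4) / (384·E·I).
Solve for I: I = (5·w·L^4) / (384·delta·E).
Convert to SI units:
  w = 9.45 kN/m = 9450 N/m
  E = 204 GPa = 2.04 × 10¹¹ Pa
  delta = 0.7224 mm = 0.0007224 m
Substitute:
  I = (5 × 9450 × 5.61^4) / (384 × 0.0007224 × (2.04 × 10¹¹))
  I = 0.000827 m⁴
Final answer: I = 0.000827 m⁴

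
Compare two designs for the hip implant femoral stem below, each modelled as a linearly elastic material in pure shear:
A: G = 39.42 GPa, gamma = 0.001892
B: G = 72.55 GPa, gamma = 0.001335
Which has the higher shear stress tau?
Model: a linearly elastic material in pure shear, so tau = G·gamma (SI units).
  A: tau = (3.942 × 10¹⁰) × 0.001892 = 7.458 × 10⁷ Pa = 74.58 MPa
  B: tau = (7.255 × 10¹⁰) × 0.001335 = 9.685 × 10⁷ Pa = 96.85 MPa
96.85 MPa > 74.58 MPa, so B is larger.
Final answer: B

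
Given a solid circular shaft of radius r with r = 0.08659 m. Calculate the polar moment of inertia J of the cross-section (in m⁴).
Model: a solid circular shaft of radius r, so J = (π·r^4) / 2.
Substitute:
  J = (π × 0.08659^4) / 2
  J = 8.831 × 10⁻⁵ m⁴
Final answer: J = 8.831 × 10⁻⁵ m⁴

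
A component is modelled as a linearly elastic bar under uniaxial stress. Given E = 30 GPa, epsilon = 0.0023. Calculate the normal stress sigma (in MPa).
Model: a linearly elastic bar under uniaxial stress, so sigma = E·epsilon.
Convert to SI units:
  E = 30 GPa = 3 × 10¹⁰ Pa
Substitute:
  sigma = (3 × 10¹⁰) × 0.0023
  sigma = 6.9 × 10⁷ Pa
Convert: sigma = 6.9 × 10⁷ Pa = 69 MPa
Final answer: sigma = 69 MPa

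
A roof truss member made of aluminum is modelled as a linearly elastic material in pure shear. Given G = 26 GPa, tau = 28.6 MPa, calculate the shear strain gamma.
Model: a linearly elastic material in pure shear, so tau = G·gamma.
Solve for gamma: gamma = tau / G.
Convert to SI units:
  G = 26 GPa = 2.6 × 10¹⁰ Pa
  tau = 28.6 MPa = 2.86 × 10⁷ Pa
Substitute:
  gamma = (2.86 × 10⁷) / (2.6 × 10¹⁰)
  gamma = 0.0011
Final answer: gamma = 0.0011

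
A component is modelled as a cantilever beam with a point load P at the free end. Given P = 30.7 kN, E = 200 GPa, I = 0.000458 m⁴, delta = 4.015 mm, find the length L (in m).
Model: a cantilever beam with a point load P at the free end, so delta = (P·L^3) / (3·E·I).
Solve for L: L = ((3·delta·E·I) / P)^(1/3).
Convert to SI units:
  P = 30.7 kN = 30700 N
  E = 200 GPa = 2 × 10¹¹ Pa
  delta = 4.015 mm = 0.004015 m
Substitute:
  L = ((3 × 0.004015 × (2 × 10¹¹) × 0.000458) / 30700)^(1/3)
  L = 3.3 m
Final answer: L = 3.3 m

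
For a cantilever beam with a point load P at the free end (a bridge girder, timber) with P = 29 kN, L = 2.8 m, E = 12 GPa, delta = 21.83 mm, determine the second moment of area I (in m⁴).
Model: a cantilever beam with a point load P at the free end, so delta = (P·L^3) / (3·E·I).
Solve for I: I = (P·L^3) / (3·delta·E).
Convert to SI units:
  P = 29 kN = 29000 N
  E = 12 GPa = 1.2 × 10¹⁰ Pa
  delta = 21.83 mm = 0.02183 m
Substitute:
  I = (29000 × 2.8^3) / (3 × 0.02183 × (1.2 × 10¹⁰))
  I = 0.0008101 m⁴
Final answer: I = 0.0008101 m⁴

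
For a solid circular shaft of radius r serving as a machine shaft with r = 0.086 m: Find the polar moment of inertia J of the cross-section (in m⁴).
Model: a solid circular shaft of radius r, so J = (π·r^4) / 2.
Substitute:
  J = (π × 0.086^4) / 2
  J = 8.592 × 10⁻⁵ m⁴
Final answer: J = 8.592 × 10⁻⁵ m⁴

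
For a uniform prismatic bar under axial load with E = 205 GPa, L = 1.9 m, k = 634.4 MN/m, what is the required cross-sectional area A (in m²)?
Model: a uniform prismatic bar under axial load, so k = (A·E) / L.
Solve for A: A = (k·L) / E.
Convert to SI units:
  E = 205 GPa = 2.05 × 10¹¹ Pa
  k = 634.4 MN/m = 6.344 × 10⁸ N/m
Substitute:
  A = ((6.344 × 10⁸) × 1.9) / (2.05 × 10¹¹)
  A = 0.00588 m²
Final answer: A = 0.00588 m²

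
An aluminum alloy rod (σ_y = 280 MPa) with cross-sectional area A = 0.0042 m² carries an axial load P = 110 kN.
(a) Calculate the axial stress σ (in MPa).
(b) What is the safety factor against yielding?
(a) Axial stress σ = P/A. Convert P = 110 kN = 110000 N.
  σ = 110000 / 0.0042 = 2.619 × 10⁷ Pa = 26.19 MPa
(b) Safety factor SF = σ_y/σ = 280 / 26.19 = 10.69
Final answer: (a) σ = 26.19 MPa, (b) SF = 10.69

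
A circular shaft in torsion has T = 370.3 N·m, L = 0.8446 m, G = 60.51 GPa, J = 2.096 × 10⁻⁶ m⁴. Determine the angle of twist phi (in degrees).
Model: a circular shaft in torsion, so phi = (T·L) / (G·J).
Convert to SI units:
  G = 60.51 GPa = 6.051 × 10¹⁰ Pa
Substitute:
  phi = (370.3 × 0.8446) / ((6.051 × 10¹⁰) × (2.096 × 10⁻⁶))
  phi = 0.002466 rad
Convert to degrees: phi = 0.002466 × 180/π = 0.1413°
Final answer: phi = 0.1413°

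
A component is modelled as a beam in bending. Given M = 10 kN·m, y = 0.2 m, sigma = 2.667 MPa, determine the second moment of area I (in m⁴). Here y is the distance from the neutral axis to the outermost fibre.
Model: a beam in bending, so sigma = (M·y) / I.
Solve for I: I = (M·y) / sigma.
Convert to SI units:
  M = 10 kN·m = 10000 N·m
  sigma = 2.667 MPa = 2.667 × 10⁶ Pa
Substitute:
  I = (10000 × 0.2) / (2.667 × 10⁶)
  I = 0.0007499 m⁴
Final answer: I = 0.0007499 m⁴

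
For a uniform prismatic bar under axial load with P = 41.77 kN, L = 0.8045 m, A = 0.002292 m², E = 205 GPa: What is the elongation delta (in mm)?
Model: a uniform prismatic bar under axial load, so delta = (P·L) / (A·E).
Convert to SI units:
  P = 41.77 kN = 41770 N
  E = 205 GPa = 2.05 × 10¹¹ Pa
Substitute:
  delta = (41770 × 0.8045) / (0.002292 × (2.05 × 10¹¹))
  delta = 7.152 × 10⁻⁵ m
Convert: delta = 7.152 × 10⁻⁵ m = 0.07152 mm
Final answer: delta = 0.07152 mm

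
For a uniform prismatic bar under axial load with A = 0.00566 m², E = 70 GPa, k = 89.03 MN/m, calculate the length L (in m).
Model: a uniform prismatic bar under axial load, so k = (A·E) / L.
Solve for L: L = (A·E) / k.
Convert to SI units:
  E = 70 GPa = 7 × 10¹⁰ Pa
  k = 89.03 MN/m = 8.903 × 10⁷ N/m
Substitute:
  L = (0.00566 × (7 × 10¹⁰)) / (8.903 × 10⁷)
  L = 4.45 m
Final answer: L = 4.45 m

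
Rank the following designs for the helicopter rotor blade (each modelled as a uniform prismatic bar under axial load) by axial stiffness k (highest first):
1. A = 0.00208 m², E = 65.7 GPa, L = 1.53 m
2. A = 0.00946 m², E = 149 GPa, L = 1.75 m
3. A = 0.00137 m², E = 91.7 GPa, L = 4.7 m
Model: a uniform prismatic bar under axial load, so k = (A·E) / L (SI units).
  Case 1: k = (0.00208 × (6.57 × 10¹⁰)) / 1.53 = 8.932 × 10⁷ N/m = 89.32 MN/m
  Case 2: k = (0.00946 × (1.49 × 10¹¹)) / 1.75 = 8.055 × 10⁸ N/m = 805.5 MN/m
  Case 3: k = (0.00137 × (9.17 × 10¹⁰)) / 4.7 = 2.673 × 10⁷ N/m = 26.73 MN/m
Ordering: 805.5 MN/m (case 2) > 89.32 MN/m (case 1) > 26.73 MN/m (case 3)
Final answer: 2, 1, 3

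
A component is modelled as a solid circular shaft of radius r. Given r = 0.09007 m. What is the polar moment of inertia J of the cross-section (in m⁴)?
Model: a solid circular shaft of radius r, so J = (π·r^4) / 2.
Substitute:
  J = (π × 0.09007^4) / 2
  J = 0.0001034 m⁴
Final answer: J = 0.0001034 m⁴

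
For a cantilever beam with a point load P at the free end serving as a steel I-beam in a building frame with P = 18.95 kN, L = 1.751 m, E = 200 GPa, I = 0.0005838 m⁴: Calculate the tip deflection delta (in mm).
Model: a cantilever beam with a point load P at the free end, so delta = (P·L^3) / (3·E·I).
Convert to SI units:
  P = 18.95 kN = 18950 N
  E = 200 GPa = 2 × 10¹¹ Pa
Substitute:
  delta = (18950 × 1.751^3) / (3 × (2 × 10¹¹) × 0.0005838)
  delta = 0.0002904 m
Convert: delta = 0.0002904 m = 0.2904 mm
Final answer: delta = 0.2904 mm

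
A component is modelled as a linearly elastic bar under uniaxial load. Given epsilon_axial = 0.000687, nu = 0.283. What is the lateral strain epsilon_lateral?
Model: a linearly elastic bar under uniaxial load, so epsilon_lateral = -nu·epsilon_axial.
Substitute:
  epsilon_lateral = -(0.283 × 0.000687)
  epsilon_lateral = -0.0001944
Final answer: epsilon_lateral = -0.0001944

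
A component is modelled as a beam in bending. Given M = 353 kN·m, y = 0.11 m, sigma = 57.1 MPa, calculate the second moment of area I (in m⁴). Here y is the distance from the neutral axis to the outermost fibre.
Model: a beam in bending, so sigma = (M·y) / I.
Solve for I: I = (M·y) / sigma.
Convert to SI units:
  M = 353 kN·m = 353000 N·m
  sigma = 57.1 MPa = 5.71 × 10⁷ Pa
Substitute:
  I = (353000 × 0.11) / (5.71 × 10⁷)
  I = 0.00068 m⁴
Final answer: I = 0.00068 m⁴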